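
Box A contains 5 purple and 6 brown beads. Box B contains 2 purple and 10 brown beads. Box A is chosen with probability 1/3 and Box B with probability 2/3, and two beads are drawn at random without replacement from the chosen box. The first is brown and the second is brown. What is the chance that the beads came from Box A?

1/6

P(E | Box A) = 3/11; P(E | Box B) = 15/22.
P(E) = 1/3·3/11 + 2/3·15/22 = 6/11.
By Bayes' rule, P(Box A | E) = 1/11 / 6/11 = 1/6 ≈ 0.1667.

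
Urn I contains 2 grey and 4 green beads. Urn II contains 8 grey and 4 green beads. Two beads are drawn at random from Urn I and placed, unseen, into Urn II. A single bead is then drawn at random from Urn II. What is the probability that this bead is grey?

13/21

Condition on how many of the transferred beads are grey (from Urn I: 2 grey of 6; then Urn II has 14 total).
  0 grey: C(2,0)C(4,2)/C(6,2) = 2/5; then P = 8/14
  1 grey: C(2,1)C(4,1)/C(6,2) = 8/15; then P = 9/14
  2 grey: C(2,2)C(4,0)/C(6,2) = 1/15; then P = 10/14
P(grey from Urn II) = 13/21 ≈ 0.6190.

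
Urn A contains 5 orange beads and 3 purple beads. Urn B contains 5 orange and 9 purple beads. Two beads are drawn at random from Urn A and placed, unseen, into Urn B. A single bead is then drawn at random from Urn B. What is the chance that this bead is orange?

25/64

Condition on how many of the transferred beads are orange (from Urn A: 5 orange of 8; then Urn B has 16 total).
  0 orange: C(5,0)C(3,2)/C(8,2) = 3/28; then P = 5/16
  1 orange: C(5,1)C(3,1)/C(8,2) = 15/28; then P = 6/16
  2 orange: C(5,2)C(3,0)/C(8,2) = 5/14; then P = 7/16
P(orange from Urn B) = 25/64 ≈ 0.3906.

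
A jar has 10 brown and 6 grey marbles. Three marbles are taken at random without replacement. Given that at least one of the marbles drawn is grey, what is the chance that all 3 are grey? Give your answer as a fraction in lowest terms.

1/22

P(all 3 grey) = C(6,3)/C(16,3) = 1/28; P(at least one grey) = 1 − C(10,3)/C(16,3) = 11/14.
Since 'all 3 grey' ⊆ 'at least one grey', P(all 3 | at least one) = 1/28 / 11/14 = 1/22 ≈ 0.0455.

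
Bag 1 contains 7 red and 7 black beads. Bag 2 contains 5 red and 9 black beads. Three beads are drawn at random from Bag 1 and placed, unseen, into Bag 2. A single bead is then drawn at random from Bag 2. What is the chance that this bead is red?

13/34

Condition on how many of the transferred beads are red (from Bag 1: 7 red of 14; then Bag 2 has 17 total).
  0 red: C(7,0)C(7,3)/C(14,3) = 5/52; then P = 5/17
  1 red: C(7,1)C(7,2)/C(14,3) = 21/52; then P = 6/17
  2 red: C(7,2)C(7,1)/C(14,3) = 21/52; then P = 7/17
  3 red: C(7,3)C(7,0)/C(14,3) = 5/52; then P = 8/17
P(red from Bag 2) = 13/34 ≈ 0.3824.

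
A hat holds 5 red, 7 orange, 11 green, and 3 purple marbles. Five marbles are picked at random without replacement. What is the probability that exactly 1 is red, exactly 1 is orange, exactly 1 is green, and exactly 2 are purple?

Unordered draws without replacement: count favorable combinations over C(26,5).
Favorable = C(5,1) · C(7,1) · C(11,1) · C(3,2) = 1155; total = C(26,5) = 65780.
P = 1155/65780 = 21/1196 ≈ 0.0176.

21/1196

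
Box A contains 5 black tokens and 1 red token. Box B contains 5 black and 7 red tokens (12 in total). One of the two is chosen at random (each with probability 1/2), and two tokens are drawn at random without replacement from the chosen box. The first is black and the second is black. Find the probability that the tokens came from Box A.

P(E | Box A) = 2/3; P(E | Box B) = 5/33.
P(E) = 1/2·2/3 + 1/2·5/33 = 9/22.
By Bayes' rule, P(Box A | E) = 1/3 / 9/22 = 22/27 ≈ 0.8148.

22/27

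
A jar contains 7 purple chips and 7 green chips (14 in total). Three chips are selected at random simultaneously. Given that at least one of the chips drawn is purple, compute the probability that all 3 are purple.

5/47

P(all 3 purple) = C(7,3)/C(14,3) = 5/52; P(at least one purple) = 1 − C(7,3)/C(14,3) = 47/52.
Since 'all 3 purple' ⊆ 'at least one purple', P(all 3 | at least one) = 5/52 / 47/52 = 5/47 ≈ 0.1064.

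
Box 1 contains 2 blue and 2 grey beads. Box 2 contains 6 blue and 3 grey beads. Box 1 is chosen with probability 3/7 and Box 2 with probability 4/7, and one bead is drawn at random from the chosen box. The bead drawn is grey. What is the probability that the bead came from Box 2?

P(grey | Box 1) = 1/2; P(grey | Box 2) = 1/3.
P(grey) = 3/7·1/2 + 4/7·1/3 = 17/42.
By Bayes' rule, P(Box 2 | grey) = 4/21 / 17/42 = 8/17 ≈ 0.4706.

8/17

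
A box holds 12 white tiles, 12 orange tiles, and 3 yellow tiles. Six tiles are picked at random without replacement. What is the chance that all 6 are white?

14/4485

Unordered draws without replacement: count favorable combinations over C(27,6).
Favorable = C(12,6) · C(12,0) · C(3,0) = 924; total = C(27,6) = 296010.
P = 924/296010 = 14/4485 ≈ 0.0031.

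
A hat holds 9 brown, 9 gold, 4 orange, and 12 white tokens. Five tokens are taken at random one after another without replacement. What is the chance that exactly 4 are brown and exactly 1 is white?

63/11594

Unordered draws without replacement: count favorable combinations over C(34,5).
Favorable = C(9,4) · C(9,0) · C(4,0) · C(12,1) = 1512; total = C(34,5) = 278256.
P = 1512/278256 = 63/11594 ≈ 0.0054.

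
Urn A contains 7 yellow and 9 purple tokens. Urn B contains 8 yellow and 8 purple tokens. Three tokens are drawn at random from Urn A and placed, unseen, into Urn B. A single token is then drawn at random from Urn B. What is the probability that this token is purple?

Condition on how many of the transferred tokens are purple (from Urn A: 9 purple of 16; then Urn B has 19 total).
  0 purple: C(9,0)C(7,3)/C(16,3) = 1/16; then P = 8/19
  1 purple: C(9,1)C(7,2)/C(16,3) = 27/80; then P = 9/19
  2 purple: C(9,2)C(7,1)/C(16,3) = 9/20; then P = 10/19
  3 purple: C(9,3)C(7,0)/C(16,3) = 3/20; then P = 11/19
P(purple from Urn B) = 155/304 ≈ 0.5099.

155/304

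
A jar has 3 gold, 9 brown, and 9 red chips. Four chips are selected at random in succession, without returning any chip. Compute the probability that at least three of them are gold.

Sum the hypergeometric tail for j = 3,…,3 gold chips.
Favorable = C(3,3)·C(18,1) = 18; total = C(21,4) = 5985.
P = 18/5985 = 2/665 ≈ 0.0030.

2/665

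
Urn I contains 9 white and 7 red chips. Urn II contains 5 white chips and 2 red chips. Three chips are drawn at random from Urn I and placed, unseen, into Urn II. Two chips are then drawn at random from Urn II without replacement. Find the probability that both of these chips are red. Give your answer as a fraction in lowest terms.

83/900

Condition on how many of the transferred chips are red (from Urn I: 7 red of 16; then Urn II has 10 total).
  0 red: C(7,0)C(9,3)/C(16,3) = 3/20; then P = C(2,2)/C(10,2) = 1/45
  1 red: C(7,1)C(9,2)/C(16,3) = 9/20; then P = C(3,2)/C(10,2) = 1/15
  2 red: C(7,2)C(9,1)/C(16,3) = 27/80; then P = C(4,2)/C(10,2) = 2/15
  3 red: C(7,3)C(9,0)/C(16,3) = 1/16; then P = C(5,2)/C(10,2) = 2/9
P(both red) = 83/900 ≈ 0.0922.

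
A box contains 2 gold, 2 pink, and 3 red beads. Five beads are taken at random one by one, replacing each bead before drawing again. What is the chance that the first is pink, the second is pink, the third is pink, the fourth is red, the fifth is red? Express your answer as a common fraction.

72/16807

Multiply the conditional probability of each draw in order, with replacement (the composition resets each draw).
P = (2/7) · (2/7) · (2/7) · (3/7) · (3/7) = 72/16807 ≈ 0.0043.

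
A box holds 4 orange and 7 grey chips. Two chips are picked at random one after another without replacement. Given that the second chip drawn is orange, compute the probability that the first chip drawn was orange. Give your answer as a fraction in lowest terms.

P(first=orange and the second chip drawn is orange) = (4/11)·(3/10) = 6/55.
P(the second chip drawn is orange) = Σ over first color = 6/55 + 14/55 = 4/11.
By Bayes, P(first=orange | the second chip drawn is orange) = 6/55 / 4/11 = 3/10 ≈ 0.3000.

3/10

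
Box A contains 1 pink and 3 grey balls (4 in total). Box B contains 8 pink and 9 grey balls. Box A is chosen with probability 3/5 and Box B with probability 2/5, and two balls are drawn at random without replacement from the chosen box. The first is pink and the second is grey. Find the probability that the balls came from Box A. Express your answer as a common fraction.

P(E | Box A) = 1/4; P(E | Box B) = 9/34.
P(E) = 3/5·1/4 + 2/5·9/34 = 87/340.
By Bayes' rule, P(Box A | E) = 3/20 / 87/340 = 17/29 ≈ 0.5862.

17/29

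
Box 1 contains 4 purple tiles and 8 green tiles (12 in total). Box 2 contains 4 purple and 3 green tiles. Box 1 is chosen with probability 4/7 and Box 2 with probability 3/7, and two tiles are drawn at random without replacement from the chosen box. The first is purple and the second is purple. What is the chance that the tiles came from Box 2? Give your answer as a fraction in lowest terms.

P(E | Box 1) = 1/11; P(E | Box 2) = 2/7.
P(E) = 4/7·1/11 + 3/7·2/7 = 94/539.
By Bayes' rule, P(Box 2 | E) = 6/49 / 94/539 = 33/47 ≈ 0.7021.

33/47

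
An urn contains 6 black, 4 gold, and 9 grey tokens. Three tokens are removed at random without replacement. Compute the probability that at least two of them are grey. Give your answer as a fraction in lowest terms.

148/323

Sum the hypergeometric tail for j = 2,…,3 grey tokens.
Favorable = C(9,2)·C(10,1) + C(9,3)·C(10,0) = 444; total = C(19,3) = 969.
P = 444/969 = 148/323 ≈ 0.4582.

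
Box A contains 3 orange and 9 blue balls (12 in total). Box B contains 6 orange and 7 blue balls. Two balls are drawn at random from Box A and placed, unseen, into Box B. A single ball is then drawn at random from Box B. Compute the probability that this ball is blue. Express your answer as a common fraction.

Condition on how many of the transferred balls are blue (from Box A: 9 blue of 12; then Box B has 15 total).
  0 blue: C(9,0)C(3,2)/C(12,2) = 1/22; then P = 7/15
  1 blue: C(9,1)C(3,1)/C(12,2) = 9/22; then P = 8/15
  2 blue: C(9,2)C(3,0)/C(12,2) = 6/11; then P = 9/15
P(blue from Box B) = 17/30 ≈ 0.5667.

17/30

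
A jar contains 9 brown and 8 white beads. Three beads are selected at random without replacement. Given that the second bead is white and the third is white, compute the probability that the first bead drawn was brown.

3/5

P(first=brown and the second bead is white and the third is white) = (9/17)·(8/16)·(7/15) = 21/170.
P(E) = Σ over first color = 21/170 + 7/85 = 7/34.
By Bayes, P(first=brown | E) = 21/170 / 7/34 = 3/5 ≈ 0.6000.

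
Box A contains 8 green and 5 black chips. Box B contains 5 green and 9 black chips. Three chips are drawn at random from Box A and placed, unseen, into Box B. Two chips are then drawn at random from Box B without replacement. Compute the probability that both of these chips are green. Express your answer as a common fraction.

33/221

Condition on how many of the transferred chips are green (from Box A: 8 green of 13; then Box B has 17 total).
  0 green: C(8,0)C(5,3)/C(13,3) = 5/143; then P = C(5,2)/C(17,2) = 5/68
  1 green: C(8,1)C(5,2)/C(13,3) = 40/143; then P = C(6,2)/C(17,2) = 15/136
  2 green: C(8,2)C(5,1)/C(13,3) = 70/143; then P = C(7,2)/C(17,2) = 21/136
  3 green: C(8,3)C(5,0)/C(13,3) = 28/143; then P = C(8,2)/C(17,2) = 7/34
P(both green) = 33/221 ≈ 0.1493.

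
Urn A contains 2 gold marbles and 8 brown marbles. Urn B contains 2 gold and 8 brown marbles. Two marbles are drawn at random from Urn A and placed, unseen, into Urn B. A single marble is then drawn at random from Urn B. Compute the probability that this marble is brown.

4/5

Condition on how many of the transferred marbles are brown (from Urn A: 8 brown of 10; then Urn B has 12 total).
  0 brown: C(8,0)C(2,2)/C(10,2) = 1/45; then P = 8/12
  1 brown: C(8,1)C(2,1)/C(10,2) = 16/45; then P = 9/12
  2 brown: C(8,2)C(2,0)/C(10,2) = 28/45; then P = 10/12
P(brown from Urn B) = 4/5 ≈ 0.8000.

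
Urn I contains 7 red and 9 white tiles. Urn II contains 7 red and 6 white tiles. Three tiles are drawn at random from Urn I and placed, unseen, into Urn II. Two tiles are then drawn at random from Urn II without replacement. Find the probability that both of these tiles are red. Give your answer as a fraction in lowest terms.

819/3200

Condition on how many of the transferred tiles are red (from Urn I: 7 red of 16; then Urn II has 16 total).
  0 red: C(7,0)C(9,3)/C(16,3) = 3/20; then P = C(7,2)/C(16,2) = 7/40
  1 red: C(7,1)C(9,2)/C(16,3) = 9/20; then P = C(8,2)/C(16,2) = 7/30
  2 red: C(7,2)C(9,1)/C(16,3) = 27/80; then P = C(9,2)/C(16,2) = 3/10
  3 red: C(7,3)C(9,0)/C(16,3) = 1/16; then P = C(10,2)/C(16,2) = 3/8
P(both red) = 819/3200 ≈ 0.2559.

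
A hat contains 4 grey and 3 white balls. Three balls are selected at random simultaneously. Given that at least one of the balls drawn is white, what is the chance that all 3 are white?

P(all 3 white) = C(3,3)/C(7,3) = 1/35; P(at least one white) = 1 − C(4,3)/C(7,3) = 31/35.
Since 'all 3 white' ⊆ 'at least one white', P(all 3 | at least one) = 1/35 / 31/35 = 1/31 ≈ 0.0323.

1/31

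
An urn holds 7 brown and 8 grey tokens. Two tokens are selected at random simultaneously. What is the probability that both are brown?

1/5

Unordered draws without replacement: count favorable combinations over C(15,2).
Favorable = C(7,2) · C(8,0) = 21; total = C(15,2) = 105.
P = 21/105 = 1/5 ≈ 0.2000.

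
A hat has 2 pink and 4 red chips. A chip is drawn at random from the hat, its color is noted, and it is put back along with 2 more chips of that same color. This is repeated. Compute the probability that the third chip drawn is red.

Sum over the four possibilities for the first two draws (red/not-red each), tracking how the red count and total change by +2 per draw.
P(third is red) = 2/3 ≈ 0.6667. (In a Pólya urn every draw has the same marginal probability 4/6.)

2/3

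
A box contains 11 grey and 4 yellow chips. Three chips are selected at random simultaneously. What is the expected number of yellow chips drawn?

By linearity of expectation, E[X] = Σ P(draw i is yellow); by symmetry each draw (even without replacement) has P(yellow) = 4/15.
E[X] = 3 · 4/15 = 4/5 ≈ 0.8000.

4/5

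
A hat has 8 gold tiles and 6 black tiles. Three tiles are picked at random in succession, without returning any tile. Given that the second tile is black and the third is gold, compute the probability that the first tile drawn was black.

P(first=black and the second tile is black and the third is gold) = (6/14)·(5/13)·(8/12) = 10/91.
P(E) = Σ over first color = 2/13 + 10/91 = 24/91.
By Bayes, P(first=black | E) = 10/91 / 24/91 = 5/12 ≈ 0.4167.

5/12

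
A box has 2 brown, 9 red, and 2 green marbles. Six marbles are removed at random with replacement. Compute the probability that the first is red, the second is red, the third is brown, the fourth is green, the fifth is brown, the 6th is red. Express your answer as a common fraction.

Multiply the conditional probability of each draw in order, with replacement (the composition resets each draw).
P = (9/13) · (9/13) · (2/13) · (2/13) · (2/13) · (9/13) = 5832/4826809 ≈ 0.0012.

5832/4826809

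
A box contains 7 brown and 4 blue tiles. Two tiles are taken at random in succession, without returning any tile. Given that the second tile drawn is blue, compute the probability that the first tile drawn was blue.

P(first=blue and the second tile drawn is blue) = (4/11)·(3/10) = 6/55.
P(the second tile drawn is blue) = Σ over first color = 14/55 + 6/55 = 4/11.
By Bayes, P(first=blue | the second tile drawn is blue) = 6/55 / 4/11 = 3/10 ≈ 0.3000.

3/10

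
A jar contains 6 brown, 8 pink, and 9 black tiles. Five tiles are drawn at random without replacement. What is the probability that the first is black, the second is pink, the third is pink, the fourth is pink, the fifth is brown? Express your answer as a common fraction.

108/24035

Multiply the conditional probability of each draw in order, without replacement, so each draw removes one from its color and from the total.
P = (9/23) · (8/22) · (7/21) · (6/20) · (6/19) = 108/24035 ≈ 0.0045.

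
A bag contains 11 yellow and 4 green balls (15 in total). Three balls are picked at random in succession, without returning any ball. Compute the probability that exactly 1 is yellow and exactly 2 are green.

66/455

Unordered draws without replacement: count favorable combinations over C(15,3).
Favorable = C(11,1) · C(4,2) = 66; total = C(15,3) = 455.
P = 66/455 = 66/455 ≈ 0.1451.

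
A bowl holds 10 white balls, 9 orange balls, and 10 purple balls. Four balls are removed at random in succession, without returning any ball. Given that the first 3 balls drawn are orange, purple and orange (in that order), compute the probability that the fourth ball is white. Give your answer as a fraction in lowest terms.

After removing 2 orange, 1 purple, the bowl has 10 white out of 26 remaining.
P(fourth is white | given) = 10/26 = 5/13 ≈ 0.3846.

5/13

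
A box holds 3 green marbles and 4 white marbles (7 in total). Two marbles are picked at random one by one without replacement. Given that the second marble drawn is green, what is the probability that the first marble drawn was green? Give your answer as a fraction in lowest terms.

P(first=green and the second marble drawn is green) = (3/7)·(2/6) = 1/7.
P(the second marble drawn is green) = Σ over first color = 1/7 + 2/7 = 3/7.
By Bayes, P(first=green | the second marble drawn is green) = 1/7 / 3/7 = 1/3 ≈ 0.3333.

1/3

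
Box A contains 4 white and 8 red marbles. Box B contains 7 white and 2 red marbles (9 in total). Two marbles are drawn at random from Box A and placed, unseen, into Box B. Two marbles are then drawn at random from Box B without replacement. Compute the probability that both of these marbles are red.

9/121

Condition on how many of the transferred marbles are red (from Box A: 8 red of 12; then Box B has 11 total).
  0 red: C(8,0)C(4,2)/C(12,2) = 1/11; then P = C(2,2)/C(11,2) = 1/55
  1 red: C(8,1)C(4,1)/C(12,2) = 16/33; then P = C(3,2)/C(11,2) = 3/55
  2 red: C(8,2)C(4,0)/C(12,2) = 14/33; then P = C(4,2)/C(11,2) = 6/55
P(both red) = 9/121 ≈ 0.0744.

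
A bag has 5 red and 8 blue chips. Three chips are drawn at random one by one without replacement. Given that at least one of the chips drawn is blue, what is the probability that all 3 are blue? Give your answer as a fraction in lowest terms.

14/69

P(all 3 blue) = C(8,3)/C(13,3) = 28/143; P(at least one blue) = 1 − C(5,3)/C(13,3) = 138/143.
Since 'all 3 blue' ⊆ 'at least one blue', P(all 3 | at least one) = 28/143 / 138/143 = 14/69 ≈ 0.2029.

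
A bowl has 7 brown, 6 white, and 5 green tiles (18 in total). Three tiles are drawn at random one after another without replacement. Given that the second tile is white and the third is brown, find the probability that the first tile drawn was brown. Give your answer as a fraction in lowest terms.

P(first=brown and the second tile is white and the third is brown) = (7/18)·(6/17)·(6/16) = 7/136.
P(E) = Σ over first color = 7/136 + 35/816 + 35/816 = 7/51.
By Bayes, P(first=brown | E) = 7/136 / 7/51 = 3/8 ≈ 0.3750.

3/8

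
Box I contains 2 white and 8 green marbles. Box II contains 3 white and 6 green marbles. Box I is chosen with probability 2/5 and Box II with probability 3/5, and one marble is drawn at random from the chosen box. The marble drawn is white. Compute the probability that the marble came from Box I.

P(white | Box I) = 1/5; P(white | Box II) = 1/3.
P(white) = 2/5·1/5 + 3/5·1/3 = 7/25.
By Bayes' rule, P(Box I | white) = 2/25 / 7/25 = 2/7 ≈ 0.2857.

2/7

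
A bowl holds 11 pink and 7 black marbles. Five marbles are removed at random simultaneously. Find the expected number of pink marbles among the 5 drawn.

By linearity of expectation, E[X] = Σ P(draw i is pink); by symmetry each draw (even without replacement) has P(pink) = 11/18.
E[X] = 5 · 11/18 = 55/18 ≈ 3.0556.

55/18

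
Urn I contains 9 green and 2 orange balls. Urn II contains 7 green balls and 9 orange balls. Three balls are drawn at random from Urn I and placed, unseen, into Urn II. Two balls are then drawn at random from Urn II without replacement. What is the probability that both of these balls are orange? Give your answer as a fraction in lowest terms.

Condition on how many of the transferred balls are orange (from Urn I: 2 orange of 11; then Urn II has 19 total).
  0 orange: C(2,0)C(9,3)/C(11,3) = 28/55; then P = C(9,2)/C(19,2) = 4/19
  1 orange: C(2,1)C(9,2)/C(11,3) = 24/55; then P = C(10,2)/C(19,2) = 5/19
  2 orange: C(2,2)C(9,1)/C(11,3) = 3/55; then P = C(11,2)/C(19,2) = 55/171
P(both orange) = 751/3135 ≈ 0.2396.

751/3135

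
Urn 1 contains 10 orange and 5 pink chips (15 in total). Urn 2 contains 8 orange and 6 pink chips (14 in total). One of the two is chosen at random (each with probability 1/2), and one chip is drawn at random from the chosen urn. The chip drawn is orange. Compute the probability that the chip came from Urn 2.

6/13

P(orange | Urn 1) = 2/3; P(orange | Urn 2) = 4/7.
P(orange) = 1/2·2/3 + 1/2·4/7 = 13/21.
By Bayes' rule, P(Urn 2 | orange) = 2/7 / 13/21 = 6/13 ≈ 0.4615.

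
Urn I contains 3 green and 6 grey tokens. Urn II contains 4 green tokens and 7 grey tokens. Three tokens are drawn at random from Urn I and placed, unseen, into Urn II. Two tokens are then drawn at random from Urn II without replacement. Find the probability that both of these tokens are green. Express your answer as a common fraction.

Condition on how many of the transferred tokens are green (from Urn I: 3 green of 9; then Urn II has 14 total).
  0 green: C(3,0)C(6,3)/C(9,3) = 5/21; then P = C(4,2)/C(14,2) = 6/91
  1 green: C(3,1)C(6,2)/C(9,3) = 15/28; then P = C(5,2)/C(14,2) = 10/91
  2 green: C(3,2)C(6,1)/C(9,3) = 3/14; then P = C(6,2)/C(14,2) = 15/91
  3 green: C(3,3)C(6,0)/C(9,3) = 1/84; then P = C(7,2)/C(14,2) = 3/13
P(both green) = 41/364 ≈ 0.1126.

41/364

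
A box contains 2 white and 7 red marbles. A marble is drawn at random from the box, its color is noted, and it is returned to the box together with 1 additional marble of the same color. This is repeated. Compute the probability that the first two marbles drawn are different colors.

14/45

Either red then white, or white then red; after the first draw the total is 10.
P = (7/9)·(2/10) + (2/9)·(7/10) = 14/45 ≈ 0.3111.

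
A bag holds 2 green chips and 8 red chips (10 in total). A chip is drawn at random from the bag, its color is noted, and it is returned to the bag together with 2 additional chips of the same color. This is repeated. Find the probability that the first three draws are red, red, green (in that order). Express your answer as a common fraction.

2/21

Track the composition after each reinforcement of +2.
P = (8/10) · (10/12) · (2/14) = 2/21 ≈ 0.0952.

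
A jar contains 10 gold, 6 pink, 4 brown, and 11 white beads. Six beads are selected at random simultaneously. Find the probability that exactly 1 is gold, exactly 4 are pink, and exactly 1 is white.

Unordered draws without replacement: count favorable combinations over C(31,6).
Favorable = C(10,1) · C(6,4) · C(4,0) · C(11,1) = 1650; total = C(31,6) = 736281.
P = 1650/736281 = 550/245427 ≈ 0.0022.

550/245427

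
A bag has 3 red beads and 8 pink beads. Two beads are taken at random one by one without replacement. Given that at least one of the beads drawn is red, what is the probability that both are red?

1/9

P(both red) = C(3,2)/C(11,2) = 3/55; P(at least one red) = 1 − C(8,2)/C(11,2) = 27/55.
Since 'both red' ⊆ 'at least one red', P(both | at least one) = 3/55 / 27/55 = 1/9 ≈ 0.1111.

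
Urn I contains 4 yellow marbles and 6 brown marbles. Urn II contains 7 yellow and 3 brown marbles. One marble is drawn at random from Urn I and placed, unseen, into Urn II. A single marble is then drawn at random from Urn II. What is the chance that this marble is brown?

18/55

Condition on how many of the transferred marbles are brown (from Urn I: 6 brown of 10; then Urn II has 11 total).
  0 brown: C(6,0)C(4,1)/C(10,1) = 2/5; then P = 3/11
  1 brown: C(6,1)C(4,0)/C(10,1) = 3/5; then P = 4/11
P(brown from Urn II) = 18/55 ≈ 0.3273.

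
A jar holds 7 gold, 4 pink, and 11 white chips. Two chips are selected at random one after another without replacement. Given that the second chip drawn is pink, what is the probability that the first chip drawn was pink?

P(first=pink and the second chip drawn is pink) = (4/22)·(3/21) = 2/77.
P(the second chip drawn is pink) = Σ over first color = 2/33 + 2/77 + 2/21 = 2/11.
By Bayes, P(first=pink | the second chip drawn is pink) = 2/77 / 2/11 = 1/7 ≈ 0.1429.

1/7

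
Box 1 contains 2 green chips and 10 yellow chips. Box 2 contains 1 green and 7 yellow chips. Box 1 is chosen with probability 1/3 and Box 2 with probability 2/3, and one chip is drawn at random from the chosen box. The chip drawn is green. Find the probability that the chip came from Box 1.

P(green | Box 1) = 1/6; P(green | Box 2) = 1/8.
P(green) = 1/3·1/6 + 2/3·1/8 = 5/36.
By Bayes' rule, P(Box 1 | green) = 1/18 / 5/36 = 2/5 ≈ 0.4000.

2/5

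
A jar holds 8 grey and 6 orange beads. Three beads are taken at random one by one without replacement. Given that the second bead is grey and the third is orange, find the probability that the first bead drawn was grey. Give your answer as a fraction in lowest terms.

7/12

P(first=grey and the second bead is grey and the third is orange) = (8/14)·(7/13)·(6/12) = 2/13.
P(E) = Σ over first color = 2/13 + 10/91 = 24/91.
By Bayes, P(first=grey | E) = 2/13 / 24/91 = 7/12 ≈ 0.5833.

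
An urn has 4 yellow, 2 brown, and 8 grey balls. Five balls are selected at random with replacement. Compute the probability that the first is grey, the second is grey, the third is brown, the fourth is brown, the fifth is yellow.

Multiply the conditional probability of each draw in order, with replacement (the composition resets each draw).
P = (8/14) · (8/14) · (2/14) · (2/14) · (4/14) = 32/16807 ≈ 0.0019.

32/16807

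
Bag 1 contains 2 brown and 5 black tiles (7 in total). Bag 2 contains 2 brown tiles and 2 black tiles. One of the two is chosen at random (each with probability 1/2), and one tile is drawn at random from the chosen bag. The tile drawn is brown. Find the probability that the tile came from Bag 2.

7/11

P(brown | Bag 1) = 2/7; P(brown | Bag 2) = 1/2.
P(brown) = 1/2·2/7 + 1/2·1/2 = 11/28.
By Bayes' rule, P(Bag 2 | brown) = 1/4 / 11/28 = 7/11 ≈ 0.6364.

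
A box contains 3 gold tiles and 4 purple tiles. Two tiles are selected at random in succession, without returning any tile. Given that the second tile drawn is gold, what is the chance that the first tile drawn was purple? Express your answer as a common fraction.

2/3

P(first=purple and the second tile drawn is gold) = (4/7)·(3/6) = 2/7.
P(the second tile drawn is gold) = Σ over first color = 1/7 + 2/7 = 3/7.
By Bayes, P(first=purple | the second tile drawn is gold) = 2/7 / 3/7 = 2/3 ≈ 0.6667.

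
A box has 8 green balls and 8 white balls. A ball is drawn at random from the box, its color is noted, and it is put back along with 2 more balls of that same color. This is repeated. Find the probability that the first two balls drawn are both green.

5/18

After a green draw the box holds 10 green out of 18.
P = (8/16)·(10/18) = 5/18 ≈ 0.2778.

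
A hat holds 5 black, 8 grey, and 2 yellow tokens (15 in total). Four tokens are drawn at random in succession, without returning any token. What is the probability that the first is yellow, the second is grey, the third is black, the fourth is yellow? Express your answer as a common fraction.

2/819

Multiply the conditional probability of each draw in order, without replacement, so each draw removes one from its color and from the total.
P = (2/15) · (8/14) · (5/13) · (1/12) = 2/819 ≈ 0.0024.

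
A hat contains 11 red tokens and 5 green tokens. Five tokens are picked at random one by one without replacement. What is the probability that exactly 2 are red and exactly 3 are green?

275/2184

Unordered draws without replacement: count favorable combinations over C(16,5).
Favorable = C(11,2) · C(5,3) = 550; total = C(16,5) = 4368.
P = 550/4368 = 275/2184 ≈ 0.1259.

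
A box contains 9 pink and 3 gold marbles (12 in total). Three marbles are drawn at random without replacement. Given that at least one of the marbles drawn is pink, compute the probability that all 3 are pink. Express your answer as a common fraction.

P(all 3 pink) = C(9,3)/C(12,3) = 21/55; P(at least one pink) = 1 − C(3,3)/C(12,3) = 219/220.
Since 'all 3 pink' ⊆ 'at least one pink', P(all 3 | at least one) = 21/55 / 219/220 = 28/73 ≈ 0.3836.

28/73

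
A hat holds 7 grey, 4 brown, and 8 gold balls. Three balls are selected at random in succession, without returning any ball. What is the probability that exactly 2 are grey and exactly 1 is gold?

Unordered draws without replacement: count favorable combinations over C(19,3).
Favorable = C(7,2) · C(4,0) · C(8,1) = 168; total = C(19,3) = 969.
P = 168/969 = 56/323 ≈ 0.1734.

56/323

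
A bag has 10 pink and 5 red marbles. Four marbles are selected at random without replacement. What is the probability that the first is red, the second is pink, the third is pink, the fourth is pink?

10/91

Multiply the conditional probability of each draw in order, without replacement, so each draw removes one from its color and from the total.
P = (5/15) · (10/14) · (9/13) · (8/12) = 10/91 ≈ 0.1099.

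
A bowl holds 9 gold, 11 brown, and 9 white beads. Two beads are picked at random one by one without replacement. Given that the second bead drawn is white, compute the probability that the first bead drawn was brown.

11/28

P(first=brown and the second bead drawn is white) = (11/29)·(9/28) = 99/812.
P(the second bead drawn is white) = Σ over first color = 81/812 + 99/812 + 18/203 = 9/29.
By Bayes, P(first=brown | the second bead drawn is white) = 99/812 / 9/29 = 11/28 ≈ 0.3929.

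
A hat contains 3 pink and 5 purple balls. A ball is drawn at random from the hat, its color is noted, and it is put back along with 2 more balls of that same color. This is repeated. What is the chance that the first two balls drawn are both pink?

3/16

After a pink draw the hat holds 5 pink out of 10.
P = (3/8)·(5/10) = 3/16 ≈ 0.1875.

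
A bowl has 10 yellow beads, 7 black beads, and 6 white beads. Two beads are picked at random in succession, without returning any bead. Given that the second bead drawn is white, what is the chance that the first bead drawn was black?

P(first=black and the second bead drawn is white) = (7/23)·(6/22) = 21/253.
P(the second bead drawn is white) = Σ over first color = 30/253 + 21/253 + 15/253 = 6/23.
By Bayes, P(first=black | the second bead drawn is white) = 21/253 / 6/23 = 7/22 ≈ 0.3182.

7/22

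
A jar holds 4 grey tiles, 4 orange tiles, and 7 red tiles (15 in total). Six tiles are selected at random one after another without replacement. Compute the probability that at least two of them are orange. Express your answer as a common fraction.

7/13

Sum the hypergeometric tail for j = 2,…,4 orange tiles.
Favorable = C(4,2)·C(11,4) + C(4,3)·C(11,3) + C(4,4)·C(11,2) = 2695; total = C(15,6) = 5005.
P = 2695/5005 = 7/13 ≈ 0.5385.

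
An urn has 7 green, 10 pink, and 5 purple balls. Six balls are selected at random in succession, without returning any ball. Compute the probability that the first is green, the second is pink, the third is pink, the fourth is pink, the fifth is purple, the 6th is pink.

Multiply the conditional probability of each draw in order, without replacement, so each draw removes one from its color and from the total.
P = (7/22) · (10/21) · (9/20) · (8/19) · (5/18) · (7/17) = 35/10659 ≈ 0.0033.

35/10659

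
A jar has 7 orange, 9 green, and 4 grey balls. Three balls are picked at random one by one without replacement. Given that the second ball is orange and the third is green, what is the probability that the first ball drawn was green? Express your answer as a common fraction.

4/9

P(first=green and the second ball is orange and the third is green) = (9/20)·(7/19)·(8/18) = 7/95.
P(E) = Σ over first color = 21/380 + 7/95 + 7/190 = 63/380.
By Bayes, P(first=green | E) = 7/95 / 63/380 = 4/9 ≈ 0.4444.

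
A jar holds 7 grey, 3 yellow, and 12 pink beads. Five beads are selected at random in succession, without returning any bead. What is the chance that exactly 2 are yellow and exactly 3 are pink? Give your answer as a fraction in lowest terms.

10/399

Unordered draws without replacement: count favorable combinations over C(22,5).
Favorable = C(7,0) · C(3,2) · C(12,3) = 660; total = C(22,5) = 26334.
P = 660/26334 = 10/399 ≈ 0.0251.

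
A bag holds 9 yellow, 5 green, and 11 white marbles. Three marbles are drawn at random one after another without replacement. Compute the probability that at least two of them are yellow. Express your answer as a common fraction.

Sum the hypergeometric tail for j = 2,…,3 yellow marbles.
Favorable = C(9,2)·C(16,1) + C(9,3)·C(16,0) = 660; total = C(25,3) = 2300.
P = 660/2300 = 33/115 ≈ 0.2870.

33/115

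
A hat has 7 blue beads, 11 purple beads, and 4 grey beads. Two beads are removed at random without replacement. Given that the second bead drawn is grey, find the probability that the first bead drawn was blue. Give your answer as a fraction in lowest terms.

1/3

P(first=blue and the second bead drawn is grey) = (7/22)·(4/21) = 2/33.
P(the second bead drawn is grey) = Σ over first color = 2/33 + 2/21 + 2/77 = 2/11.
By Bayes, P(first=blue | the second bead drawn is grey) = 2/33 / 2/11 = 1/3 ≈ 0.3333.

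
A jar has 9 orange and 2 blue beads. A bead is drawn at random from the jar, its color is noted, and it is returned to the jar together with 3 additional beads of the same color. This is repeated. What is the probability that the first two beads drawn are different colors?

18/77

Either orange then blue, or blue then orange; after the first draw the total is 14.
P = (9/11)·(2/14) + (2/11)·(9/14) = 18/77 ≈ 0.2338.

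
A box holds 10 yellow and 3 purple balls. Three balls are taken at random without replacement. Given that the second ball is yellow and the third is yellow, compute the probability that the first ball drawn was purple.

3/11

P(first=purple and the second ball is yellow and the third is yellow) = (3/13)·(10/12)·(9/11) = 45/286.
P(E) = Σ over first color = 60/143 + 45/286 = 15/26.
By Bayes, P(first=purple | E) = 45/286 / 15/26 = 3/11 ≈ 0.2727.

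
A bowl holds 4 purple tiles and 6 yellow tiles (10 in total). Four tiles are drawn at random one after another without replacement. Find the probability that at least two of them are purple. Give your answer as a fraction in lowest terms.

23/42

Sum the hypergeometric tail for j = 2,…,4 purple tiles.
Favorable = C(4,2)·C(6,2) + C(4,3)·C(6,1) + C(4,4)·C(6,0) = 115; total = C(10,4) = 210.
P = 115/210 = 23/42 ≈ 0.5476.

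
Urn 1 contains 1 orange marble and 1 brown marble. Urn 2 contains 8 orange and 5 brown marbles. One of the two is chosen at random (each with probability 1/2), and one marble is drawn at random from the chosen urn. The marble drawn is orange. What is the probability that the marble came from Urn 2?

P(orange | Urn 1) = 1/2; P(orange | Urn 2) = 8/13.
P(orange) = 1/2·1/2 + 1/2·8/13 = 29/52.
By Bayes' rule, P(Urn 2 | orange) = 4/13 / 29/52 = 16/29 ≈ 0.5517.

16/29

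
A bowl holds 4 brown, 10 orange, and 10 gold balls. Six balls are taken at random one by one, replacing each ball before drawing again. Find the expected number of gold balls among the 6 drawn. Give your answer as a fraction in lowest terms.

By linearity of expectation, E[X] = Σ P(draw i is gold); each independent draw has P(gold) = 10/24.
E[X] = 6 · 10/24 = 5/2 ≈ 2.5000.

5/2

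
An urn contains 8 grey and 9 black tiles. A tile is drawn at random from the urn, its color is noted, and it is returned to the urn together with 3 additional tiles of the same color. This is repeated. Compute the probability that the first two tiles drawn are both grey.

After a grey draw the urn holds 11 grey out of 20.
P = (8/17)·(11/20) = 22/85 ≈ 0.2588.

22/85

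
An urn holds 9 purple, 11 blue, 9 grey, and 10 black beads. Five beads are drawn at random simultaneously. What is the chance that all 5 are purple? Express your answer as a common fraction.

2/9139

Unordered draws without replacement: count favorable combinations over C(39,5).
Favorable = C(9,5) · C(11,0) · C(9,0) · C(10,0) = 126; total = C(39,5) = 575757.
P = 126/575757 = 2/9139 ≈ 0.0002.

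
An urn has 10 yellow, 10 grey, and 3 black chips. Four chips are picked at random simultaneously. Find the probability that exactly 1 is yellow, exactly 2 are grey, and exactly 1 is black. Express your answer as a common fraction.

270/1771

Unordered draws without replacement: count favorable combinations over C(23,4).
Favorable = C(10,1) · C(10,2) · C(3,1) = 1350; total = C(23,4) = 8855.
P = 1350/8855 = 270/1771 ≈ 0.1525.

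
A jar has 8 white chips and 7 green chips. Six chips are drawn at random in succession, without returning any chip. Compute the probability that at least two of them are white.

138/143

Sum the hypergeometric tail for j = 2,…,6 white chips.
Favorable = C(8,2)·C(7,4) + C(8,3)·C(7,3) + C(8,4)·C(7,2) + C(8,5)·C(7,1) + C(8,6)·C(7,0) = 4830; total = C(15,6) = 5005.
P = 4830/5005 = 138/143 ≈ 0.9650.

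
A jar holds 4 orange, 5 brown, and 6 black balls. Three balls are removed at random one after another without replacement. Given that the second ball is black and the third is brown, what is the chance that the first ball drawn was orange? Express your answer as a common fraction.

P(first=orange and the second ball is black and the third is brown) = (4/15)·(6/14)·(5/13) = 4/91.
P(E) = Σ over first color = 4/91 + 4/91 + 5/91 = 1/7.
By Bayes, P(first=orange | E) = 4/91 / 1/7 = 4/13 ≈ 0.3077.

4/13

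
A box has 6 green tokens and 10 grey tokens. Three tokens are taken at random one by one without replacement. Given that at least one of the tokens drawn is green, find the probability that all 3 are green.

1/22

P(all 3 green) = C(6,3)/C(16,3) = 1/28; P(at least one green) = 1 − C(10,3)/C(16,3) = 11/14.
Since 'all 3 green' ⊆ 'at least one green', P(all 3 | at least one) = 1/28 / 11/14 = 1/22 ≈ 0.0455.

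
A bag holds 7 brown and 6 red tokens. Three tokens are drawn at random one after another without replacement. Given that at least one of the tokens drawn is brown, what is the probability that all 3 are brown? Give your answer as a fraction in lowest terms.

P(all 3 brown) = C(7,3)/C(13,3) = 35/286; P(at least one brown) = 1 − C(6,3)/C(13,3) = 133/143.
Since 'all 3 brown' ⊆ 'at least one brown', P(all 3 | at least one) = 35/286 / 133/143 = 5/38 ≈ 0.1316.

5/38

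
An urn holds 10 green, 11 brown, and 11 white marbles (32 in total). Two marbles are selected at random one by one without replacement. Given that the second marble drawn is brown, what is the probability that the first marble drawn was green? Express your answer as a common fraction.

10/31

P(first=green and the second marble drawn is brown) = (10/32)·(11/31) = 55/496.
P(the second marble drawn is brown) = Σ over first color = 55/496 + 55/496 + 121/992 = 11/32.
By Bayes, P(first=green | the second marble drawn is brown) = 55/496 / 11/32 = 10/31 ≈ 0.3226.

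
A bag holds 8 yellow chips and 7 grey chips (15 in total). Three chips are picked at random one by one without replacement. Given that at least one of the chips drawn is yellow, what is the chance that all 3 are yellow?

2/15

P(all 3 yellow) = C(8,3)/C(15,3) = 8/65; P(at least one yellow) = 1 − C(7,3)/C(15,3) = 12/13.
Since 'all 3 yellow' ⊆ 'at least one yellow', P(all 3 | at least one) = 8/65 / 12/13 = 2/15 ≈ 0.1333.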